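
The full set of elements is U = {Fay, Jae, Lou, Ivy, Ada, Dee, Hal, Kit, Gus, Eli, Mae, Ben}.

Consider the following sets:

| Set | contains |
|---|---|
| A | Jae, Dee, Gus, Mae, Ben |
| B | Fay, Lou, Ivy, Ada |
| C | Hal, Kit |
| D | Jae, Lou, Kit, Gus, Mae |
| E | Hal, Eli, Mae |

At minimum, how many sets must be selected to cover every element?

A and B and C and E together: A ∪ B ∪ C ∪ E = {Fay, Jae, Lou, Ivy, Ada, Dee, Hal, Kit, Gus, Eli, Mae, Ben} — every element is covered.
Only E contains Eli, so E is forced; the remaining 9 elements need at least 3 more sets (each remaining set adds at most 4) — so at least 4 sets are needed, and 4 is optimal.

4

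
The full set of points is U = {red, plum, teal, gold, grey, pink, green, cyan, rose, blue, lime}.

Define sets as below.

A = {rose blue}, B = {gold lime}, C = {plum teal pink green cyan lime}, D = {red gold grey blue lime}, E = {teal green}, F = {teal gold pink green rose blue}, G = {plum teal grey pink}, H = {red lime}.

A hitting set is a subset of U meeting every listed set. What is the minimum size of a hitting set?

3

The 3 points {teal, blue, lime} hit every set.
The sets A, E, H are pairwise disjoint, so any hitting set needs a separate point for each — at least 3. Hence 3 is optimal.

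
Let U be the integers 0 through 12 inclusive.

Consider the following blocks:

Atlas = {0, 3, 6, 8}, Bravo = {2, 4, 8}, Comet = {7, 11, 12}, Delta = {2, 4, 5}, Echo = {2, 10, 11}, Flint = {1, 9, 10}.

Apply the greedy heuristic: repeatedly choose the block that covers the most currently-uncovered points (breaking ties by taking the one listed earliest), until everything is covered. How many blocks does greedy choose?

Greedy: pick Atlas (covers 4 new) → pick Comet (covers 3 new) → pick Delta (covers 3 new) → pick Flint (covers 3 new). Total picks: 4.

4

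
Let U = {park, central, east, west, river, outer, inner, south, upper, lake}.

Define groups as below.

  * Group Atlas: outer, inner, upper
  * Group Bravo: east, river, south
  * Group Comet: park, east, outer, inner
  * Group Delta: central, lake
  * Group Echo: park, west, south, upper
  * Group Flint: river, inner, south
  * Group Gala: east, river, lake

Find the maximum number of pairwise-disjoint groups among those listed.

Atlas, Bravo, Delta are pairwise disjoint (Atlas={outer,inner,upper}; Bravo={east,river,south}; Delta={central,lake}).
Every remaining group overlaps one of these, and no 4 of the listed groups are pairwise disjoint, so 3 is the maximum.

3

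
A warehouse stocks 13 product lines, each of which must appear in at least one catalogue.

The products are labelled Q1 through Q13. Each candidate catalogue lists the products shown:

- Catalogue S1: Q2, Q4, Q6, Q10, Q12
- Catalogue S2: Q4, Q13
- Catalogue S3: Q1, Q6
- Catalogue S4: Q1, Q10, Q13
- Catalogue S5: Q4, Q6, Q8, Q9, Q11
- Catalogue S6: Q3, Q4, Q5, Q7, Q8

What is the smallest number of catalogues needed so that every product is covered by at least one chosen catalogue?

4

S1 and S4 and S5 and S6 together: S1 ∪ S4 ∪ S5 ∪ S6 = {Q1, Q2, Q3, Q4, Q5, Q6, Q7, Q8, Q9, Q10, Q11, Q12, Q13} — every product is covered.
Only S5 contains Q9, so S5 is forced; the remaining 8 products need at least 3 more catalogues (each remaining catalogue adds at most 3) — so at least 4 catalogues are needed, and 4 is optimal.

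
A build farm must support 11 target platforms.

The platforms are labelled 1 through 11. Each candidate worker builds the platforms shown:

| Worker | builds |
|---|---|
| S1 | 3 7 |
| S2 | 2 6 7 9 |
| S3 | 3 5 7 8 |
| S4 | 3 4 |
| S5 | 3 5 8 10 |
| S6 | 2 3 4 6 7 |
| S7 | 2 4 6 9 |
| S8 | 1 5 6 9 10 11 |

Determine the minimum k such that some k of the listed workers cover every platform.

Take {S5, S6, S8}. Their union is {1, 2, 3, 4, 5, 6, 7, 8, 9, 10, 11}, which is all 11 platforms.
Only S8 contains 1, so S8 is forced; the remaining 5 platforms need at least 2 more workers (each remaining worker adds at most 4) — so at least 3 workers are needed, and 3 is optimal.

3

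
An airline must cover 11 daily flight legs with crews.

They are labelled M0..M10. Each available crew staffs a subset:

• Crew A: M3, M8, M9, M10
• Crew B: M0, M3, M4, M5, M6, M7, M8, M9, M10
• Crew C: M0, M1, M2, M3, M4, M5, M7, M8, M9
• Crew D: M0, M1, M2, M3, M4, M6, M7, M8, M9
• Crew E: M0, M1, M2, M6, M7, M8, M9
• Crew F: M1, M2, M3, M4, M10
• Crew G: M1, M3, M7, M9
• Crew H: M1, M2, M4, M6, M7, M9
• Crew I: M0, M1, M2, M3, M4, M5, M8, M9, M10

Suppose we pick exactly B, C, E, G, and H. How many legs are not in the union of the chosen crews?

0

Union of B, C, E, G, H = {M0, M1, M2, M3, M4, M5, M6, M7, M8, M9, M10} — that's every leg, so 0 are uncovered.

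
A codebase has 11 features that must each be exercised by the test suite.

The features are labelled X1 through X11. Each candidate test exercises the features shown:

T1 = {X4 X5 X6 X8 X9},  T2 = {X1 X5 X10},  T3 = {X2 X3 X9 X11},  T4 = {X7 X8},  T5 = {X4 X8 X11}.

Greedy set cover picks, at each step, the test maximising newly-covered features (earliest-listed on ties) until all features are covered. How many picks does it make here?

4

Greedy: pick T1 (covers 5 new) → pick T3 (covers 3 new) → pick T2 (covers 2 new) → pick T4 (covers 1 new). Total picks: 4.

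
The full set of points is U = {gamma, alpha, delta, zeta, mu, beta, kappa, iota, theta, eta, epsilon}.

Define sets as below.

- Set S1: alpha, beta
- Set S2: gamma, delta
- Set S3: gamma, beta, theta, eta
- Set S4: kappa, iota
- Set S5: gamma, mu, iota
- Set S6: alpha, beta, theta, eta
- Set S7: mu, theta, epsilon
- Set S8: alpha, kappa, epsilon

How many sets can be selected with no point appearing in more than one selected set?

S1, S2, S4, S7 are pairwise disjoint (S1={alpha,beta}; S2={gamma,delta}; S4={kappa,iota}; S7={mu,theta,epsilon}).
Every remaining set overlaps one of these, and no 5 of the listed sets are pairwise disjoint, so 4 is the maximum.

4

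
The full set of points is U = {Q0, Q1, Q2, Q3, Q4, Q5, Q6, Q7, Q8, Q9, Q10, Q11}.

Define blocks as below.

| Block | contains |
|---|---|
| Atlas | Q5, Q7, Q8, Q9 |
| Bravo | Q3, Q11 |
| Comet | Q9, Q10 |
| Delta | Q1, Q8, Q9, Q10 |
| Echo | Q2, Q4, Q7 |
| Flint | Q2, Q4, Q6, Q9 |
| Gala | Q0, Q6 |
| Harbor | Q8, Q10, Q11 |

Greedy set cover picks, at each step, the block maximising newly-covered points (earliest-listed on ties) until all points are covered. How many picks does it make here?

5

Greedy: pick Atlas (covers 4 new) → pick Flint (covers 3 new) → pick Bravo (covers 2 new) → pick Delta (covers 2 new) → pick Gala (covers 1 new). Total picks: 5.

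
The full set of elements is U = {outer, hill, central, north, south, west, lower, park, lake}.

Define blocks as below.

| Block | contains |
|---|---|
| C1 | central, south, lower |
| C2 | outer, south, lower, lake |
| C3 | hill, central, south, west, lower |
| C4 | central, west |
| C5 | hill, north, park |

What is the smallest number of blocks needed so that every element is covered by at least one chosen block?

3

C2 and C3 and C5 together: C2 ∪ C3 ∪ C5 = {outer, hill, central, north, south, west, lower, park, lake} — every element is covered.
Only C2 contains outer, so C2 is forced; the remaining 5 elements need at least 2 more blocks (each remaining block adds at most 3) — so at least 3 blocks are needed, and 3 is optimal.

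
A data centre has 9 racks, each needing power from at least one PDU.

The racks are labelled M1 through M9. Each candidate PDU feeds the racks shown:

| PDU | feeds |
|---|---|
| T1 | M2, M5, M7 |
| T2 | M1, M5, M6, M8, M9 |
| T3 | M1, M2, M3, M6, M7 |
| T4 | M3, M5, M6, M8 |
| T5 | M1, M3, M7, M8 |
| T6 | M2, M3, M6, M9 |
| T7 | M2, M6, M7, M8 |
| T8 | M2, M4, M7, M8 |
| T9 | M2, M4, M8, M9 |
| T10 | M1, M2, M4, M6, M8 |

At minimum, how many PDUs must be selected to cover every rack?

3

Take {T2, T3, T9}. Their union is {M1, M2, M3, M4, M5, M6, M7, M8, M9}, which is all 9 racks.
No 2 of the 10 PDUs cover everything (all 45 combinations miss at least one rack), so 3 is optimal.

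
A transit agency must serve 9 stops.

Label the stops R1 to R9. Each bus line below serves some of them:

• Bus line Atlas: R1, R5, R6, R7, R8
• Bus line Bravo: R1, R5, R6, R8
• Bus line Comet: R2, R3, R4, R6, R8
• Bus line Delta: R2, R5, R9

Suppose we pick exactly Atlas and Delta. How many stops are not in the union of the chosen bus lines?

2

Union of Atlas, Delta = {R1, R2, R5, R6, R7, R8, R9}.
Not covered: R3, R4 — 2 stops.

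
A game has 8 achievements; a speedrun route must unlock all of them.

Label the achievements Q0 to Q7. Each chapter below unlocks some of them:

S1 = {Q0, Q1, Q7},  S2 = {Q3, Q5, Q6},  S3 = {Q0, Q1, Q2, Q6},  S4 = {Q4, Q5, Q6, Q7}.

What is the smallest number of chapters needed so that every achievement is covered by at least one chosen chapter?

3

S2 and S3 and S4 together: S2 ∪ S3 ∪ S4 = {Q0, Q1, Q2, Q3, Q4, Q5, Q6, Q7} — every achievement is covered.
Only S3 contains Q2, so S3 is forced; the remaining 4 achievements need at least 2 more chapters (each remaining chapter adds at most 3) — so at least 3 chapters are needed, and 3 is optimal.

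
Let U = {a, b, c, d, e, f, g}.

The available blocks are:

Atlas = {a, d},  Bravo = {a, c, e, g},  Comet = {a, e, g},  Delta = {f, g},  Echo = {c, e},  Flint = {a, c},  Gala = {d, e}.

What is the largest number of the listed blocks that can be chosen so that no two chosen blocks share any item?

Atlas, Delta, Echo are pairwise disjoint (Atlas={a,d}; Delta={f,g}; Echo={c,e}).
Every remaining block overlaps one of these, and no 4 of the listed blocks are pairwise disjoint, so 3 is the maximum.

3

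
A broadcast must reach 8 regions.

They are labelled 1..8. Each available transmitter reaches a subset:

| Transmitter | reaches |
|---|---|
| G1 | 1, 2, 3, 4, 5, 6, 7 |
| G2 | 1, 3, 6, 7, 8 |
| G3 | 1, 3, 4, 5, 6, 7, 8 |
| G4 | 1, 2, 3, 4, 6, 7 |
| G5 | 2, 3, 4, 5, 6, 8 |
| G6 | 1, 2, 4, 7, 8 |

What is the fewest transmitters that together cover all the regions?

2

G1 and G6 together: G1 ∪ G6 = {1, 2, 3, 4, 5, 6, 7, 8} — every region is covered.
No single transmitter has all 8 regions (the largest, G1, has 7), so 2 is optimal.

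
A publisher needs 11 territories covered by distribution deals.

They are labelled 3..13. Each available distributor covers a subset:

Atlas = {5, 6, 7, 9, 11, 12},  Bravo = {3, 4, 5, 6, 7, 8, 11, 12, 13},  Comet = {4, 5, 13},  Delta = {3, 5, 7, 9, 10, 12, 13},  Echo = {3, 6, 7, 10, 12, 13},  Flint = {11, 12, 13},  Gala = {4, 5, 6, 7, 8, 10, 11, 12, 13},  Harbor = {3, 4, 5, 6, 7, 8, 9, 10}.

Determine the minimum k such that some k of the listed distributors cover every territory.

Delta and Gala together: Delta ∪ Gala = {3, 4, 5, 6, 7, 8, 9, 10, 11, 12, 13} — every territory is covered.
No single distributor has all 11 territories (the largest, Bravo, has 9), so 2 is optimal.

2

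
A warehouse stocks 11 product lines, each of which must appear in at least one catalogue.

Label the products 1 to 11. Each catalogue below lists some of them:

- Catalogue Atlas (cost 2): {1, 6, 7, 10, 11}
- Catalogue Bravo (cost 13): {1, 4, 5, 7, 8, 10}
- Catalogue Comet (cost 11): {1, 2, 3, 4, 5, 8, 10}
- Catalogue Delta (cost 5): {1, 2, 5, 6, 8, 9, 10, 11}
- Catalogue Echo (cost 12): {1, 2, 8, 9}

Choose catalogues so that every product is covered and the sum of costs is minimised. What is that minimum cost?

18

Atlas, Comet, Delta together cover every product (Atlas ∪ Comet ∪ Delta = {1, 2, 3, 4, 5, 6, 7, 8, 9, 10, 11}); total cost 2 + 11 + 5 = 18.
No covering selection has total cost below 18.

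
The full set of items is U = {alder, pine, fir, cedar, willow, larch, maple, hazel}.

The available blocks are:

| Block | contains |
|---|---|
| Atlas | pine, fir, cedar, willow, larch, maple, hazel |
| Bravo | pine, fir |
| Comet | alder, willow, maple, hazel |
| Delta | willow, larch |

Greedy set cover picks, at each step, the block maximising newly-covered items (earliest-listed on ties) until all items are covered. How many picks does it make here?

2

Greedy: pick Atlas (covers 7 new) → pick Comet (covers 1 new). Total picks: 2.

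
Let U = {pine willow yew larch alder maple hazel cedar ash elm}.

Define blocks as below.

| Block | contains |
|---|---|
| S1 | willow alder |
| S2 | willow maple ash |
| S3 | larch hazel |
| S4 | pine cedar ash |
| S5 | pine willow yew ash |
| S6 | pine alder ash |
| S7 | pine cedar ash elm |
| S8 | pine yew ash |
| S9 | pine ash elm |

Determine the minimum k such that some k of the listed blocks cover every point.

Take {S1, S2, S3, S5, S7}. Their union is {pine, willow, yew, larch, alder, maple, hazel, cedar, ash, elm}, which is all 10 points.
No 4 of the 9 blocks cover everything (all 126 combinations miss at least one point), so 5 is optimal.

5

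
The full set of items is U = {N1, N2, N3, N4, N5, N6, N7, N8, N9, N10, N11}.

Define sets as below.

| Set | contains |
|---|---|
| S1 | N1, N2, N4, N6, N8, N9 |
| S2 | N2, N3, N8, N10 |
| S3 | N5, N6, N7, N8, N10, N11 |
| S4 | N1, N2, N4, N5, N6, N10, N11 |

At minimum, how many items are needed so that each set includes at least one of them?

H = {N6, N8} meets every set (each contains at least one member of H), and |H| = 2.
No single item lies in every set, so at least 2 are needed and 2 is optimal.

2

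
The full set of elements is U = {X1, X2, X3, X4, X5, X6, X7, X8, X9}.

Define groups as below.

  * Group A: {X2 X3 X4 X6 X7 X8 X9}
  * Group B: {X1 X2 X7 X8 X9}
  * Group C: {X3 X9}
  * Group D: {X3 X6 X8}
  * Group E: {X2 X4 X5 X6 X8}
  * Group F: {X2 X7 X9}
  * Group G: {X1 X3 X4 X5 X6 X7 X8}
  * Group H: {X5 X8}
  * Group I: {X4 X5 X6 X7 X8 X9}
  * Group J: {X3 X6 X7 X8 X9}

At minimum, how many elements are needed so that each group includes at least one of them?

T = {X8, X9} meets every group (each contains at least one member of T), and |T| = 2.
The groups C, H are pairwise disjoint, so any hitting set needs a separate element for each — at least 2. Hence 2 is optimal.

2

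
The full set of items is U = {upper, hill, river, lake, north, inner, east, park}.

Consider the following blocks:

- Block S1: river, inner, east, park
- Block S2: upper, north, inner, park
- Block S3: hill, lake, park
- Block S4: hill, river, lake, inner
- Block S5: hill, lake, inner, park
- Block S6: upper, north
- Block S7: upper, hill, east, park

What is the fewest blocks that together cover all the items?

S4 and S6 and S7 together: S4 ∪ S6 ∪ S7 = {upper, hill, river, lake, north, inner, east, park} — every item is covered.
No 2 of the 7 blocks cover everything (all 21 combinations miss at least one item), so 3 is optimal.

3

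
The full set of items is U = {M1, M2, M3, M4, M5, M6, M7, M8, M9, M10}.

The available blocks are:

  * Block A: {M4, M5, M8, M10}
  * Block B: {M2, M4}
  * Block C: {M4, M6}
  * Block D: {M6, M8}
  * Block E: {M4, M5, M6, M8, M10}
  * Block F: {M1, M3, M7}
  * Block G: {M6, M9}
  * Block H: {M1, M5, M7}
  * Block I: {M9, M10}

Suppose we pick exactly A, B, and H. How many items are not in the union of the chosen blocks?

Union of A, B, H = {M1, M2, M4, M5, M7, M8, M10}.
Not covered: M3, M6, M9 — 3 items.

3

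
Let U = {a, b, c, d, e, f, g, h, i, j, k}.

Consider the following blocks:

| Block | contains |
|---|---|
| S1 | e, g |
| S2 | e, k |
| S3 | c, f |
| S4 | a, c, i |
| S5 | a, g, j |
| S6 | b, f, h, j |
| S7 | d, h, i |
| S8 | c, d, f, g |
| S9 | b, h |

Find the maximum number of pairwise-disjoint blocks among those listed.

S2, S3, S5, S9 are pairwise disjoint (S2={e,k}; S3={c,f}; S5={a,g,j}; S9={b,h}).
Every remaining block overlaps one of these, and no 5 of the listed blocks are pairwise disjoint, so 4 is the maximum.

4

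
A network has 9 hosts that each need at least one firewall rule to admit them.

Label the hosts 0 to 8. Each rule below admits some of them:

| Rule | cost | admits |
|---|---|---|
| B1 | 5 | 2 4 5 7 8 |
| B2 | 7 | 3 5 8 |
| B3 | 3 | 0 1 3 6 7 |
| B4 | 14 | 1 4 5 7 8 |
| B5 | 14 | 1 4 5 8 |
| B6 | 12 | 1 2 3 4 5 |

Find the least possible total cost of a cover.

8

B1, B3 together cover every host (B1 ∪ B3 = {0, 1, 2, 3, 4, 5, 6, 7, 8}); total cost 5 + 3 = 8.
No covering selection has total cost below 8.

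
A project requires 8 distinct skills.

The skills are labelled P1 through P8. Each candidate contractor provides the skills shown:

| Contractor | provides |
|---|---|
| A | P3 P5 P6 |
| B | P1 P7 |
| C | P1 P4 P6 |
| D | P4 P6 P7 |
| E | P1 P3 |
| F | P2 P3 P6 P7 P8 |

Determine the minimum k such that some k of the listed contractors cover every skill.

3

Take {A, C, F}. Their union is {P1, P2, P3, P4, P5, P6, P7, P8}, which is all 8 skills.
Only F contains P2, so F is forced; the remaining 3 skills need at least 2 more contractors (each remaining contractor adds at most 2) — so at least 3 contractors are needed, and 3 is optimal.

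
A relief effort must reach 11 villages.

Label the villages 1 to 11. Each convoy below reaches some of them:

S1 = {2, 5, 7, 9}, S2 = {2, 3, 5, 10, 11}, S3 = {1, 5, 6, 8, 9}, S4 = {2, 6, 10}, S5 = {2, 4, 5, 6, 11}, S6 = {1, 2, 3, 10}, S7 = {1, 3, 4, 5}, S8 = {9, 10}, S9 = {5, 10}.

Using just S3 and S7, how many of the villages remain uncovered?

4

Union of S3, S7 = {1, 3, 4, 5, 6, 8, 9}.
Not covered: 2, 7, 10, 11 — 4 villages.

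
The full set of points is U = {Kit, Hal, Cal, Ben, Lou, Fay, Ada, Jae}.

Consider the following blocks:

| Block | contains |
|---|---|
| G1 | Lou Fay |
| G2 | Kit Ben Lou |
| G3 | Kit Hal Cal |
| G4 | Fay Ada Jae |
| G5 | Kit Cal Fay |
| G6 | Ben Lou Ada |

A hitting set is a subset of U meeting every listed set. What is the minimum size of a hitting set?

3

The 3 points {Cal, Ben, Fay} hit every block.
No choice of 2 points meets every block, so 3 is the minimum.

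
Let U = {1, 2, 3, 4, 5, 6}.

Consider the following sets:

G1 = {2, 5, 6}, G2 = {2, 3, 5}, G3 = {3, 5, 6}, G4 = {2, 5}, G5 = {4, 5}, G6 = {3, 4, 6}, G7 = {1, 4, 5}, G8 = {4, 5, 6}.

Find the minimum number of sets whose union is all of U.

G2, G3, and G7 cover everything between them: the union {1, 2, 3, 4, 5, 6} is all of U.
Only G7 contains 1, so G7 is forced; the remaining 3 elements need at least 2 more sets (each remaining set adds at most 2) — so at least 3 sets are needed, and 3 is optimal.

3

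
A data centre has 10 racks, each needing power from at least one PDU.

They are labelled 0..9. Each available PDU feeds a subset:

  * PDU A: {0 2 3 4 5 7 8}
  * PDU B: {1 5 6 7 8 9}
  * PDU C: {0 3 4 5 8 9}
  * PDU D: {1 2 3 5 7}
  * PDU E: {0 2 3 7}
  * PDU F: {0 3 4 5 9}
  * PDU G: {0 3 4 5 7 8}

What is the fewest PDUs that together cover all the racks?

Take {A, B}. Their union is {0, 1, 2, 3, 4, 5, 6, 7, 8, 9}, which is all 10 racks.
No single PDU has all 10 racks (the largest, A, has 7), so 2 is optimal.

2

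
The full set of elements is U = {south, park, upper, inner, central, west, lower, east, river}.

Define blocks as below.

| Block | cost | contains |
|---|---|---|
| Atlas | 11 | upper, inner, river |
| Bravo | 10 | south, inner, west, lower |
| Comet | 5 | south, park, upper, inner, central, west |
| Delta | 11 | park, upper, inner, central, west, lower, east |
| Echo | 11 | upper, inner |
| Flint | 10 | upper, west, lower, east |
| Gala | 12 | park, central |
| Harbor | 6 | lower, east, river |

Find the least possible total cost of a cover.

Comet, Harbor together cover every element (Comet ∪ Harbor = {south, park, upper, inner, central, west, lower, east, river}); total cost 5 + 6 = 11.
No covering selection has total cost below 11.

11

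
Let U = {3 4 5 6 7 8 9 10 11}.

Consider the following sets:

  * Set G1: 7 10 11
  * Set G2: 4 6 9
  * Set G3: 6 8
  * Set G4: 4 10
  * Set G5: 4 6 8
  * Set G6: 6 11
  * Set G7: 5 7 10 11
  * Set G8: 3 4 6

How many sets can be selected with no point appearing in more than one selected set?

G1, G3 are pairwise disjoint (G1={7,10,11}; G3={6,8}).
Every remaining set overlaps one of these, and no 3 of the listed sets are pairwise disjoint, so 2 is the maximum.

2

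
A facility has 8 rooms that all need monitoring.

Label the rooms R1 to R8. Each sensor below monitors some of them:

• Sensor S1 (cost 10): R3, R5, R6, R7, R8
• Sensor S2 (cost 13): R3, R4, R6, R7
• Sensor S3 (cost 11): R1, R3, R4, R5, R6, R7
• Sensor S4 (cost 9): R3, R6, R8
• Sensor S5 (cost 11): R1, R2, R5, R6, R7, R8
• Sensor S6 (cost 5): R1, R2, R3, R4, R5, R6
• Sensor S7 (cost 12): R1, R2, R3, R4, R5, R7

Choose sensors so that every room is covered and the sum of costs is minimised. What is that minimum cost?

S1, S6 together cover every room (S1 ∪ S6 = {R1, R2, R3, R4, R5, R6, R7, R8}); total cost 10 + 5 = 15.
No covering selection has total cost below 15.

15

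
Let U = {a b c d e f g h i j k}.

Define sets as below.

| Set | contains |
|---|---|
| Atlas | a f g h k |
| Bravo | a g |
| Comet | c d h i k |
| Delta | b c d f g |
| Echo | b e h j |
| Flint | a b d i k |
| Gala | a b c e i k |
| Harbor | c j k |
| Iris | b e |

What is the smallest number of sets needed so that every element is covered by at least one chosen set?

Delta, Echo, and Flint cover everything between them: the union {a, b, c, d, e, f, g, h, i, j, k} is all of U.
No 2 of the 9 sets cover everything (all 36 combinations miss at least one element), so 3 is optimal.

3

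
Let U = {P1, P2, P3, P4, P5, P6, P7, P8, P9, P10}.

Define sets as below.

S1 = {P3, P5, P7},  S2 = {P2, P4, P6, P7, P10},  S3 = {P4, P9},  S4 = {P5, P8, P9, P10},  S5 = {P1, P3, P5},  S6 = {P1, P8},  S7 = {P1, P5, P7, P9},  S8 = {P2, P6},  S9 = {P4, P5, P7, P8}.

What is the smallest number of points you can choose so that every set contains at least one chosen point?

H = {P4, P5, P6, P8} meets every set (each contains at least one member of H), and |H| = 4.
The sets S1, S3, S6, S8 are pairwise disjoint, so any hitting set needs a separate point for each — at least 4. Hence 4 is optimal.

4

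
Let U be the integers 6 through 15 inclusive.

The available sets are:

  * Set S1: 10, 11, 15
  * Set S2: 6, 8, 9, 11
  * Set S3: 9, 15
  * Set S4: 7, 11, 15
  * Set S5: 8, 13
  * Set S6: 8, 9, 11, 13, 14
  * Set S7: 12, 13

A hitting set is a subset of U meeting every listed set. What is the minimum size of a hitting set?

Take H = {8, 13, 15}. Each listed set contains at least one of these, so H is a hitting set of size 3.
No choice of 2 items meets every set, so 3 is the minimum.

3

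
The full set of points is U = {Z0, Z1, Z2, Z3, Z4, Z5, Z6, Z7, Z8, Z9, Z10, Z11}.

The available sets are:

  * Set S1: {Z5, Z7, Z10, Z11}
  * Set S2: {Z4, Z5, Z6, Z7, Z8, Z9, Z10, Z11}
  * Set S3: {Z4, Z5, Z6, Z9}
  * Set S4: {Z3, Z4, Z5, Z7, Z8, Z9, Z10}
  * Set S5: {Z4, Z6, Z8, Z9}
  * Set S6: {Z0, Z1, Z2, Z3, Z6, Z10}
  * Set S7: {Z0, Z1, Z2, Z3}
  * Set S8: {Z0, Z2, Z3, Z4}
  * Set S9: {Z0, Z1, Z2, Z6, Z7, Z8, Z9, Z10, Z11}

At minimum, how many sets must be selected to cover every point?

2

S4 and S9 cover everything between them: the union {Z0, Z1, Z2, Z3, Z4, Z5, Z6, Z7, Z8, Z9, Z10, Z11} is all of U.
No single set has all 12 points (the largest, S9, has 9), so 2 is optimal.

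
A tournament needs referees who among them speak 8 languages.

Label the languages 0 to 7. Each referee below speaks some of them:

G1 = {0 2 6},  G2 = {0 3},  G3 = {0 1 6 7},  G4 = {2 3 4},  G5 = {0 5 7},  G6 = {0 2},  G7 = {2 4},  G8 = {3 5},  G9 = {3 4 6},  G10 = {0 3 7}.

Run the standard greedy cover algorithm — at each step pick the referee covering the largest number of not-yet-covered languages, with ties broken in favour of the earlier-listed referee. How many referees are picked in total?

Greedy: pick G3 (covers 4 new) → pick G4 (covers 3 new) → pick G5 (covers 1 new). Total picks: 3.

3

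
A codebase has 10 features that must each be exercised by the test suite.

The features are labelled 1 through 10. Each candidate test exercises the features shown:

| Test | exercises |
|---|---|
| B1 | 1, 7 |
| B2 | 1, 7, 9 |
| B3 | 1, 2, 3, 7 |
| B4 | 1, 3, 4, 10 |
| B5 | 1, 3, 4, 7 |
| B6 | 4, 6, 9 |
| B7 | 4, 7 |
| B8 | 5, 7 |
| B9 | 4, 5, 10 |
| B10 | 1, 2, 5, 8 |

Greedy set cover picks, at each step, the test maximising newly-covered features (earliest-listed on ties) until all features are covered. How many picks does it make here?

Greedy: pick B3 (covers 4 new) → pick B6 (covers 3 new) → pick B9 (covers 2 new) → pick B10 (covers 1 new). Total picks: 4.

4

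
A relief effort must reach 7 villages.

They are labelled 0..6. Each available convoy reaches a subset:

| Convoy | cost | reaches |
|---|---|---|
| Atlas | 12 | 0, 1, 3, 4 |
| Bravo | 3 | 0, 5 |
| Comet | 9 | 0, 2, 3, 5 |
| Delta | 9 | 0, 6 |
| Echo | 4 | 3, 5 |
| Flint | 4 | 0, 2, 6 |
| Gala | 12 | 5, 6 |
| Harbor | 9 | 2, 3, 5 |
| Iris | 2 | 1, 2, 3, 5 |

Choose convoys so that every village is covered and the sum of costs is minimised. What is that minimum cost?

Atlas, Flint, Iris together cover every village (Atlas ∪ Flint ∪ Iris = {0, 1, 2, 3, 4, 5, 6}); total cost 12 + 4 + 2 = 18.
No covering selection has total cost below 18.

18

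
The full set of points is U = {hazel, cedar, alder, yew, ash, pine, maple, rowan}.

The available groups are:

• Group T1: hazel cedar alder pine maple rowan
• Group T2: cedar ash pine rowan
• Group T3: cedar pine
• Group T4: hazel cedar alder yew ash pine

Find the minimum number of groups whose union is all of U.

2

Take {T1, T4}. Their union is {hazel, cedar, alder, yew, ash, pine, maple, rowan}, which is all 8 points.
No single group has all 8 points (the largest, T1, has 6), so 2 is optimal.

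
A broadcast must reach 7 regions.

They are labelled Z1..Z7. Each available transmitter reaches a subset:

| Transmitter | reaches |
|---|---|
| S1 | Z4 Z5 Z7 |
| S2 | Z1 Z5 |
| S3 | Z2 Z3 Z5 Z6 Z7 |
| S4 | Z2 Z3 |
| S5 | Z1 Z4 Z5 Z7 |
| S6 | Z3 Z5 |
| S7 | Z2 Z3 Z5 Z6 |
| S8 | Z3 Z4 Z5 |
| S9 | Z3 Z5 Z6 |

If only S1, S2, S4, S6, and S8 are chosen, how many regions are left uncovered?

1

Union of S1, S2, S4, S6, S8 = {Z1, Z2, Z3, Z4, Z5, Z7}.
Not covered: Z6 — 1 region.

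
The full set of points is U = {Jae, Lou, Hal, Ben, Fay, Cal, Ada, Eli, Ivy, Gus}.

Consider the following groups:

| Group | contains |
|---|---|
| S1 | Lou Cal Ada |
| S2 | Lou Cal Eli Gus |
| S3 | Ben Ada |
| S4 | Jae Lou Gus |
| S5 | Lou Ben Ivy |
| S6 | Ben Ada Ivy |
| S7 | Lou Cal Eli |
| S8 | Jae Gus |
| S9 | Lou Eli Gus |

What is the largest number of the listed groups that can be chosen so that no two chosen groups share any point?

3

S6, S7, S8 are pairwise disjoint (S6={Ben,Ada,Ivy}; S7={Lou,Cal,Eli}; S8={Jae,Gus}).
Every remaining group overlaps one of these, and no 4 of the listed groups are pairwise disjoint, so 3 is the maximum.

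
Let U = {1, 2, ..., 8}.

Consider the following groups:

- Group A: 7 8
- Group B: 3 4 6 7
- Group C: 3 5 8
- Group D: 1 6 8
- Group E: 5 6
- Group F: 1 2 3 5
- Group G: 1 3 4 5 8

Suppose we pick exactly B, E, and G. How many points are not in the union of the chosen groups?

Union of B, E, G = {1, 3, 4, 5, 6, 7, 8}.
Not covered: 2 — 1 point.

1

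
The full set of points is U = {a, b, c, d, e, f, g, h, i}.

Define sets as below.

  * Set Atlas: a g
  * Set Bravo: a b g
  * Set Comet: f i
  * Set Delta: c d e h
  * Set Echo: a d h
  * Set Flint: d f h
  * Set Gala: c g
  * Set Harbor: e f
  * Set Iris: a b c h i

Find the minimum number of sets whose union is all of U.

3

Bravo, Comet, and Delta cover everything between them: the union {a, b, c, d, e, f, g, h, i} is all of U.
No 2 of the 9 sets cover everything (all 36 combinations miss at least one point), so 3 is optimal.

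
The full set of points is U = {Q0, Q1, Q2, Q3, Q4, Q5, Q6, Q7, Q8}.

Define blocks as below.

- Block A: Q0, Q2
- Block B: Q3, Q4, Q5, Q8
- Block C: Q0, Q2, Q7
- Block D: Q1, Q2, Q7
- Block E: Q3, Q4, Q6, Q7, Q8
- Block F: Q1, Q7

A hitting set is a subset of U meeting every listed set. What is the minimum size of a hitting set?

Take H = {Q2, Q4, Q7}. Each listed block contains at least one of these, so H is a hitting set of size 3.
The blocks A, B, F are pairwise disjoint, so any hitting set needs a separate point for each — at least 3. Hence 3 is optimal.

3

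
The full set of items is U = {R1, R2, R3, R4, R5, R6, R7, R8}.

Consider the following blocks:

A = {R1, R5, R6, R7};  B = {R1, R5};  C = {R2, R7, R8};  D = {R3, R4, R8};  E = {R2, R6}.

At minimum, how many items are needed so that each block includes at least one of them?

Take H = {R1, R6, R8}. Each listed block contains at least one of these, so H is a hitting set of size 3.
The blocks B, D, E are pairwise disjoint, so any hitting set needs a separate item for each — at least 3. Hence 3 is optimal.

3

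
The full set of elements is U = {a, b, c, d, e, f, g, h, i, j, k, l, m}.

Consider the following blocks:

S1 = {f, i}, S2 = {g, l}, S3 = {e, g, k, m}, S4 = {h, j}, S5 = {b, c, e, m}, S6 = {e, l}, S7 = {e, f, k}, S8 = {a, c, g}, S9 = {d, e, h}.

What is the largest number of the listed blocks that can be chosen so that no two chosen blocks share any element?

S1, S4, S6, S8 are pairwise disjoint (S1={f,i}; S4={h,j}; S6={e,l}; S8={a,c,g}).
Every remaining block overlaps one of these, and no 5 of the listed blocks are pairwise disjoint, so 4 is the maximum.

4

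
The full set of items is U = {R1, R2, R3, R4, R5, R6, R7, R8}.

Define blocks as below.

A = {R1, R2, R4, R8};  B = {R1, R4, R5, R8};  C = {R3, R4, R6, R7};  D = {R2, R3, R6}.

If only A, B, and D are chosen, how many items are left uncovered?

1

Union of A, B, D = {R1, R2, R3, R4, R5, R6, R8}.
Not covered: R7 — 1 item.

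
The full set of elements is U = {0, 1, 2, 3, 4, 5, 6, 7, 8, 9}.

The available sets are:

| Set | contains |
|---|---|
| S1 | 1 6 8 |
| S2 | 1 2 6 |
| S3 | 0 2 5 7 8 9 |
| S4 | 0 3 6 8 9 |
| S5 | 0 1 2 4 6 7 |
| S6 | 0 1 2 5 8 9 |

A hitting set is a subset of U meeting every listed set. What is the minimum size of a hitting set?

H = {6, 8} meets every set (each contains at least one member of H), and |H| = 2.
No single element lies in every set, so at least 2 are needed and 2 is optimal.

2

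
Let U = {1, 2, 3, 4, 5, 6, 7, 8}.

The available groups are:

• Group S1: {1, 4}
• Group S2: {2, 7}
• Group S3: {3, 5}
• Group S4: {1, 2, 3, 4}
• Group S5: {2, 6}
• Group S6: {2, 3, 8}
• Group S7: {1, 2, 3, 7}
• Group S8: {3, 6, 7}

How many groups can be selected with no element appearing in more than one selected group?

3

S1, S3, S5 are pairwise disjoint (S1={1,4}; S3={3,5}; S5={2,6}).
Every remaining group overlaps one of these, and no 4 of the listed groups are pairwise disjoint, so 3 is the maximum.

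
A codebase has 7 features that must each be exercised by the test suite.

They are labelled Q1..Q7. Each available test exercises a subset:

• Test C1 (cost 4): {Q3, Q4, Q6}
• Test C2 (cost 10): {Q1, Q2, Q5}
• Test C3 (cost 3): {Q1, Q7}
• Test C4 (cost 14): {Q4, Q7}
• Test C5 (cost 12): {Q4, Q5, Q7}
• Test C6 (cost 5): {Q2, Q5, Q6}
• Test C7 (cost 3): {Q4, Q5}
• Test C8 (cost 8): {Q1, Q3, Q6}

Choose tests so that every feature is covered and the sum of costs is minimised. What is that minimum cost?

12

C1, C3, C6 together cover every feature (C1 ∪ C3 ∪ C6 = {Q1, Q2, Q3, Q4, Q5, Q6, Q7}); total cost 4 + 3 + 5 = 12.
No covering selection has total cost below 12.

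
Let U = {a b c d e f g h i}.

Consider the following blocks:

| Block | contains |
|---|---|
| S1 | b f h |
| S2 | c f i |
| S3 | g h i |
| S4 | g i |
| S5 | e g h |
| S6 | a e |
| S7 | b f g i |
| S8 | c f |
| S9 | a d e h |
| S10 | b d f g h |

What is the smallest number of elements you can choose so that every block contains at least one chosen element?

3

Take T = {a, f, g}. Each listed block contains at least one of these, so T is a hitting set of size 3.
The blocks S4, S6, S8 are pairwise disjoint, so any hitting set needs a separate element for each — at least 3. Hence 3 is optimal.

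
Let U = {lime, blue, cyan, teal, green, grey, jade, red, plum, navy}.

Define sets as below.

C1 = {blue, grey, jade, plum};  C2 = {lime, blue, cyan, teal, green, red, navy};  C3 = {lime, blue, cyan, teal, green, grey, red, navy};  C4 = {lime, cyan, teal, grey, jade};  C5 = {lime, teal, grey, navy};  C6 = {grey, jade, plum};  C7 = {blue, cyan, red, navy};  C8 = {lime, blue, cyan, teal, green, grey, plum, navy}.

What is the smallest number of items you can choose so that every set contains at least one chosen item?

The 2 items {cyan, grey} hit every set.
The sets C2, C6 are pairwise disjoint, so any hitting set needs a separate item for each — at least 2. Hence 2 is optimal.

2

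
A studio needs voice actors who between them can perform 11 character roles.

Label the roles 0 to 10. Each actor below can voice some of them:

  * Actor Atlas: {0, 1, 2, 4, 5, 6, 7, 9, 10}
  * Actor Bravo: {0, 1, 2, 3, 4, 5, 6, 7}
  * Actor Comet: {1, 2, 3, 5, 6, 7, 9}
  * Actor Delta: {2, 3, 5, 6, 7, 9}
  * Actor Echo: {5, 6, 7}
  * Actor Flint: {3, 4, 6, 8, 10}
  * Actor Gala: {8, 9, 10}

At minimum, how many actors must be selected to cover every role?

2

Bravo and Gala together: Bravo ∪ Gala = {0, 1, 2, 3, 4, 5, 6, 7, 8, 9, 10} — every role is covered.
No single actor has all 11 roles (the largest, Atlas, has 9), so 2 is optimal.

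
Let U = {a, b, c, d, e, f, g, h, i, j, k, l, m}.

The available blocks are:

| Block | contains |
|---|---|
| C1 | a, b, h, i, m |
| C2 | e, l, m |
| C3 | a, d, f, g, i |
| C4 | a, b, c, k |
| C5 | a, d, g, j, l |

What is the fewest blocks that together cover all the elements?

5

C1 and C2 and C3 and C4 and C5 together: C1 ∪ C2 ∪ C3 ∪ C4 ∪ C5 = {a, b, c, d, e, f, g, h, i, j, k, l, m} — every element is covered.
No 4 of the 5 blocks cover everything (all 5 combinations miss at least one element), so 5 is optimal.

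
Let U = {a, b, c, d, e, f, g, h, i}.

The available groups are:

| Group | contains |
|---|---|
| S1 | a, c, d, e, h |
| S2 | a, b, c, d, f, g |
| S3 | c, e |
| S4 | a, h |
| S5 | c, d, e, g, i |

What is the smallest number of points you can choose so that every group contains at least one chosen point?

2

T = {c, h} meets every group (each contains at least one member of T), and |T| = 2.
The groups S3, S4 are pairwise disjoint, so any hitting set needs a separate point for each — at least 2. Hence 2 is optimal.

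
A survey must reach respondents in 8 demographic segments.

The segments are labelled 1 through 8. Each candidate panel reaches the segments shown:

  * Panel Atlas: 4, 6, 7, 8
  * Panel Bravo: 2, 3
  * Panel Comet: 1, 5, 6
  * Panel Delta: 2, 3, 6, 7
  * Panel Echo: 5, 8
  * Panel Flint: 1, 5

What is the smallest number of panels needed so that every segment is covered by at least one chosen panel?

Atlas and Bravo and Comet together: Atlas ∪ Bravo ∪ Comet = {1, 2, 3, 4, 5, 6, 7, 8} — every segment is covered.
Only Atlas contains 4, so Atlas is forced; the remaining 4 segments need at least 2 more panels (each remaining panel adds at most 2) — so at least 3 panels are needed, and 3 is optimal.

3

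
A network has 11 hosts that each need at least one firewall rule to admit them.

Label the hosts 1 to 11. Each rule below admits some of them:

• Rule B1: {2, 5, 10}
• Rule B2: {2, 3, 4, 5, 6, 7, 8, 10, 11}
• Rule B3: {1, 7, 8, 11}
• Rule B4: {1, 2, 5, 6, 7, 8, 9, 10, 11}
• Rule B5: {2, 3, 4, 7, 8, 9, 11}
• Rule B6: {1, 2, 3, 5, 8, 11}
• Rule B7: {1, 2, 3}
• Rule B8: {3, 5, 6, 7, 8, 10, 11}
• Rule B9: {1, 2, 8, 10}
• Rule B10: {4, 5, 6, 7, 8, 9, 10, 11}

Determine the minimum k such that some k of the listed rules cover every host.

2

Take {B4, B5}. Their union is {1, 2, 3, 4, 5, 6, 7, 8, 9, 10, 11}, which is all 11 hosts.
No single rule has all 11 hosts (the largest, B2, has 9), so 2 is optimal.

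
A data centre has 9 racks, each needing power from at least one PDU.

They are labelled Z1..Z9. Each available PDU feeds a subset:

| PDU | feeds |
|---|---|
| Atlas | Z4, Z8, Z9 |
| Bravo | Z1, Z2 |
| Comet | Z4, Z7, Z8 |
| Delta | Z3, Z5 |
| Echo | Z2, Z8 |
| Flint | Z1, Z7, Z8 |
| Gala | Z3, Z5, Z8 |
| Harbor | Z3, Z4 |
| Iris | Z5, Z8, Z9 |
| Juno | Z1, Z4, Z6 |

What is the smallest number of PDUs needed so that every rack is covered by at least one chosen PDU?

Bravo and Flint and Gala and Iris and Juno together: Bravo ∪ Flint ∪ Gala ∪ Iris ∪ Juno = {Z1, Z2, Z3, Z4, Z5, Z6, Z7, Z8, Z9} — every rack is covered.
No 4 of the 10 PDUs cover everything (all 210 combinations miss at least one rack), so 5 is optimal.

5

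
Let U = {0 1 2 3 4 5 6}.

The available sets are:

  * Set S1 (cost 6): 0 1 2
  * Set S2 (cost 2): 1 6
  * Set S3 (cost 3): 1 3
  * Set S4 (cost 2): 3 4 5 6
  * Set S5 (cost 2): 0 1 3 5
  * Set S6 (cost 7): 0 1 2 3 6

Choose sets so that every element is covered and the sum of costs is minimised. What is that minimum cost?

S1, S4 together cover every element (S1 ∪ S4 = {0, 1, 2, 3, 4, 5, 6}); total cost 6 + 2 = 8.
The greedy pick S4, S5, S1 costs 10; no covering selection beats 8.

8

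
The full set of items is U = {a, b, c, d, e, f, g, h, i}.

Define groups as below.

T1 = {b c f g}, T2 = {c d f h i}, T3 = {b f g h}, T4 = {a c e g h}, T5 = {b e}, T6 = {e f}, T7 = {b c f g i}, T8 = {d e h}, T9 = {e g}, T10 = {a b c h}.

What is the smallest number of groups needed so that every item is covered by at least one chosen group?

Take {T2, T4, T7}. Their union is {a, b, c, d, e, f, g, h, i}, which is all 9 items.
No 2 of the 10 groups cover everything (all 45 combinations miss at least one item), so 3 is optimal.

3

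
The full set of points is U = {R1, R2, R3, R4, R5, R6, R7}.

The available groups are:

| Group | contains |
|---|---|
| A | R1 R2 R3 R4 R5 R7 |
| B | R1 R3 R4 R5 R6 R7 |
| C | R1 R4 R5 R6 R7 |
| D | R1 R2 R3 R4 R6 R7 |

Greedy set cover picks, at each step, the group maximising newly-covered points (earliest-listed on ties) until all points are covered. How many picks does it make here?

2

Greedy: pick A (covers 6 new) → pick B (covers 1 new). Total picks: 2.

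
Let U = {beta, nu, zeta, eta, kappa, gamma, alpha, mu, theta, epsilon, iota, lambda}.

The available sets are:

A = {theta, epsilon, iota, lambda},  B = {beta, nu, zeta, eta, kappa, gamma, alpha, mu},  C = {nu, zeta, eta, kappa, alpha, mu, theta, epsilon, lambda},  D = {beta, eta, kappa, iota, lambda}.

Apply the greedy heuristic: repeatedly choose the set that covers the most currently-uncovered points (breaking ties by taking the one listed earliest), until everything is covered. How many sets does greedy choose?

3

Greedy: pick C (covers 9 new) → pick B (covers 2 new) → pick A (covers 1 new). Total picks: 3.
(The true minimum cover uses only 2 sets, so greedy is not optimal here.)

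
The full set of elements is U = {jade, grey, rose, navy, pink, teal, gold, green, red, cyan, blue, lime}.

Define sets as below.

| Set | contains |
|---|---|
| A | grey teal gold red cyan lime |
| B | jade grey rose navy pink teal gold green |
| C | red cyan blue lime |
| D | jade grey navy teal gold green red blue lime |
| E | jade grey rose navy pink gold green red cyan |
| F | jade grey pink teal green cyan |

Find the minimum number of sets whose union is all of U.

Take {D, E}. Their union is {jade, grey, rose, navy, pink, teal, gold, green, red, cyan, blue, lime}, which is all 12 elements.
No single set has all 12 elements (the largest, D, has 9), so 2 is optimal.

2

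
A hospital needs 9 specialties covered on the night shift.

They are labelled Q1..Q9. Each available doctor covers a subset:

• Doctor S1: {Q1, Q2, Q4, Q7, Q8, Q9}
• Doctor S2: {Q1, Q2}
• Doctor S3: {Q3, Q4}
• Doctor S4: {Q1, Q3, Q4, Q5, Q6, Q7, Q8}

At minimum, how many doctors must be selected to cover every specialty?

2

S1 and S4 together: S1 ∪ S4 = {Q1, Q2, Q3, Q4, Q5, Q6, Q7, Q8, Q9} — every specialty is covered.
No single doctor has all 9 specialties (the largest, S4, has 7), so 2 is optimal.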